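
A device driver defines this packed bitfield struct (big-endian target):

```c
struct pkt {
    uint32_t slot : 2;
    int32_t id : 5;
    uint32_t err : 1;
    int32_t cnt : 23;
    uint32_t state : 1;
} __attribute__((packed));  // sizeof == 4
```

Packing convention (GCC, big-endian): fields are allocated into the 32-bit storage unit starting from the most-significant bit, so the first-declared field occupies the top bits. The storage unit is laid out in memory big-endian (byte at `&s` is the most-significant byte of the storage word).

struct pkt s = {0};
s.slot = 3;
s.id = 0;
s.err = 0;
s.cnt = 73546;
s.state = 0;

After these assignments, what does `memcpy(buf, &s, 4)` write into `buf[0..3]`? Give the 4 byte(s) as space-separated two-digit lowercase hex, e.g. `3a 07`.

c0 02 3e 94

slot:2 = 3 → 0x3 << 30 → word 0xc0000000
id:5 = 0 → 0x0 << 25 → word 0xc0000000
err:1 = 0 → 0x0 << 24 → word 0xc0000000
cnt:23 = 73546 → 0x11f4a << 1 → word 0xc0023e94
state:1 = 0 → 0x0 << 0 → word 0xc0023e94
word = 0xc0023e94 → big-endian bytes:
  [0]=0xc0  [1]=0x02  [2]=0x3e  [3]=0x94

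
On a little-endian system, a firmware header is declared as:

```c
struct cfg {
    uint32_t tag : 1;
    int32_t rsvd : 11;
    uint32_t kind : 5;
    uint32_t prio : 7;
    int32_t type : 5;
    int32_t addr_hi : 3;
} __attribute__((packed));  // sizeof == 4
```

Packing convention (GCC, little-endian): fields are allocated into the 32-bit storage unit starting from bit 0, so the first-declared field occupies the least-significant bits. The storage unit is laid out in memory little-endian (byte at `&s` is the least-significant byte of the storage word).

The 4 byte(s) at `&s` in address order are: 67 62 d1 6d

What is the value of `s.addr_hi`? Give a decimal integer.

[0]=0x67 [1]=0x62 [2]=0xd1 [3]=0x6d (little-endian) → word 0x6dd16267
tag [0+:1] = (word>>0) & 0x1 = 1
rsvd [1+:11] = (word>>1) & 0x7ff = 307
kind [12+:5] = (word>>12) & 0x1f = 22
prio [17+:7] = (word>>17) & 0x7f = 104
type [24+:5] = (word>>24) & 0x1f = 13
addr_hi [29+:3] = (word>>29) & 0x7 = 3  ←
addr_hi signed 3b, MSB=0: value = 3

3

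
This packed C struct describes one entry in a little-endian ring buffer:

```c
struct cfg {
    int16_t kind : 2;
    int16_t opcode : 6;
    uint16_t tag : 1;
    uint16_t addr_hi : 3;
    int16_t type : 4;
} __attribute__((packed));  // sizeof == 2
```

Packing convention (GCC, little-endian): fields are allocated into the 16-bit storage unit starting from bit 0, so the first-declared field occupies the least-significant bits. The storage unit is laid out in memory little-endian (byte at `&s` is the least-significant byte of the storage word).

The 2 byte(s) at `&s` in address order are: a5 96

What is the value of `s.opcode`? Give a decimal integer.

-23

[0]=0xa5 [1]=0x96 (little-endian) → word 0x96a5
kind [0+:2] = (word>>0) & 0x3 = 1
opcode [2+:6] = (word>>2) & 0x3f = 41  ←
tag [8+:1] = (word>>8) & 0x1 = 0
addr_hi [9+:3] = (word>>9) & 0x7 = 3
type [12+:4] = (word>>12) & 0xf = 9
opcode signed 6b, MSB=1: 41 - 64 = -23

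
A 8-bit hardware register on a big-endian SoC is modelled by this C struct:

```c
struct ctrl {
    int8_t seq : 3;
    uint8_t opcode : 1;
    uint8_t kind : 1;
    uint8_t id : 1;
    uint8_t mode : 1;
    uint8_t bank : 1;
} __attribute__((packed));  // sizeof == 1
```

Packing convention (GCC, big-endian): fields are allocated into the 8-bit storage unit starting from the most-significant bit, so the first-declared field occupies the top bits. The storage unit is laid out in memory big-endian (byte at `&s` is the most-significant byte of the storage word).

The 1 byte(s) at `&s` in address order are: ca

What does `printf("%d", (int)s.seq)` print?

-2

[0]=0xca (big-endian) → word 0xca
seq:3 @ bit 5 → (0xca>>5)&0x7 = 0x6  ←
opcode:1 @ bit 4 → (0xca>>4)&0x1 = 0x0
kind:1 @ bit 3 → (0xca>>3)&0x1 = 0x1
id:1 @ bit 2 → (0xca>>2)&0x1 = 0x0
mode:1 @ bit 1 → (0xca>>1)&0x1 = 0x1
bank:1 @ bit 0 → (0xca>>0)&0x1 = 0x0
seq signed 3b, MSB=1: 6 - 8 = -2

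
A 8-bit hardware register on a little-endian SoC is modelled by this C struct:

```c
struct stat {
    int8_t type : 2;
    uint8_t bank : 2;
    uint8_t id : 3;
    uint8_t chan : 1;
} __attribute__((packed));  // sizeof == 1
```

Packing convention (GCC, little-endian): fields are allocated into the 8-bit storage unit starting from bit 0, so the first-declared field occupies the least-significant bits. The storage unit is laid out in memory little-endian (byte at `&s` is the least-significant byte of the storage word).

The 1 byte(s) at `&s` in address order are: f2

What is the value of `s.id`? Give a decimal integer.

[0]=0xf2 (little-endian) → word 0xf2
type:2 @ bit 0 → (0xf2>>0)&0x3 = 0x2
bank:2 @ bit 2 → (0xf2>>2)&0x3 = 0x0
id:3 @ bit 4 → (0xf2>>4)&0x7 = 0x7  ←
chan:1 @ bit 7 → (0xf2>>7)&0x1 = 0x1

7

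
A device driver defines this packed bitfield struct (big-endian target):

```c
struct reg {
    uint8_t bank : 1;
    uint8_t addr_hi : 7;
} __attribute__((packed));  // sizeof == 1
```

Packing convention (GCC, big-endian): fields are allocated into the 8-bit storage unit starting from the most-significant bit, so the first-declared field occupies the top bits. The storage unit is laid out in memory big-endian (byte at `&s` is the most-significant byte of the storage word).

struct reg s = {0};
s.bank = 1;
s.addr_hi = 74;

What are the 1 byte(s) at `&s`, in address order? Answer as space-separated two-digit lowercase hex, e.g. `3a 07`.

ca

bank:1 = 1 → 0x1 << 7 → word 0x80
addr_hi:7 = 74 → 0x4a << 0 → word 0xca
word = 0xca → big-endian bytes:
  [0]=0xca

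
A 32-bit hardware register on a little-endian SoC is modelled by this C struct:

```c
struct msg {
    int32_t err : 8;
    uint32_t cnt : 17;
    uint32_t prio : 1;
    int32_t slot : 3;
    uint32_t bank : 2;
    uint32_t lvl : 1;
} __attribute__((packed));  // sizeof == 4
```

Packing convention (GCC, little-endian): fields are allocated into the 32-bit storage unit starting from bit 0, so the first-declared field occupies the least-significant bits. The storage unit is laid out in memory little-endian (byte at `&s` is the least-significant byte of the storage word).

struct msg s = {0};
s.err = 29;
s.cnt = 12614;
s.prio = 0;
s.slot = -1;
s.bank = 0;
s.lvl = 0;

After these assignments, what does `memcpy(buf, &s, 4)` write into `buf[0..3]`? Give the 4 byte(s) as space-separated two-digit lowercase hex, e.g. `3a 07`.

[0+:8] err=29 & 0xff = 0x1d; word=0x0000001d
[8+:17] cnt=12614 & 0x1ffff = 0x3146; word=0x0031461d
[25+:1] prio=0 & 0x1 = 0x0; word=0x0031461d
[26+:3] slot=-1 & 0x7 = 0x7; word=0x1c31461d
[29+:2] bank=0 & 0x3 = 0x0; word=0x1c31461d
[31+:1] lvl=0 & 0x1 = 0x0; word=0x1c31461d
word = 0x1c31461d → little-endian bytes:
  [0]=0x1d  [1]=0x46  [2]=0x31  [3]=0x1c

1d 46 31 1c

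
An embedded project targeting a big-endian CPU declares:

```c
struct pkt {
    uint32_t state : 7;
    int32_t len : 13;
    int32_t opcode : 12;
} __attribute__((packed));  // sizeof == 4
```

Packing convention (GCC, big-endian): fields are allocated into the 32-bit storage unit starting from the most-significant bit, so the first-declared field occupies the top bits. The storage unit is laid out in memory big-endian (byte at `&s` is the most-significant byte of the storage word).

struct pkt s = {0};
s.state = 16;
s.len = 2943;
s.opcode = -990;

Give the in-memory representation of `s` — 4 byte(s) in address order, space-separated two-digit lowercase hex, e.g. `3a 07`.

20 b7 fc 22

[25+:7] state=16 & 0x7f = 0x10; word=0x20000000
[12+:13] len=2943 & 0x1fff = 0xb7f; word=0x20b7f000
[0+:12] opcode=-990 & 0xfff = 0xc22; word=0x20b7fc22
word = 0x20b7fc22 → big-endian bytes:
  [0]=0x20  [1]=0xb7  [2]=0xfc  [3]=0x22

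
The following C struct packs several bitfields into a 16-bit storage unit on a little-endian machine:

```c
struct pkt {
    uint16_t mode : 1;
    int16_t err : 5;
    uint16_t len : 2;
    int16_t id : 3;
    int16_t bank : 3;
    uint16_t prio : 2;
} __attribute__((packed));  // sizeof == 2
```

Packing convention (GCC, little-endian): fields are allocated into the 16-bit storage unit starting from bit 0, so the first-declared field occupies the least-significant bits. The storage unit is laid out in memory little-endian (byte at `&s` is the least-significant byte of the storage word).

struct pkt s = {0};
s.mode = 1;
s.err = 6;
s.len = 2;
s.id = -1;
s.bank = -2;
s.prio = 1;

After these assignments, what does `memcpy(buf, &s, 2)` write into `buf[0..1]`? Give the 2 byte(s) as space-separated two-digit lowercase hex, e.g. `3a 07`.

8d 77

[0+:1] mode=1 & 0x1 = 0x1; word=0x0001
[1+:5] err=6 & 0x1f = 0x6; word=0x000d
[6+:2] len=2 & 0x3 = 0x2; word=0x008d
[8+:3] id=-1 & 0x7 = 0x7; word=0x078d
[11+:3] bank=-2 & 0x7 = 0x6; word=0x378d
[14+:2] prio=1 & 0x3 = 0x1; word=0x778d
word = 0x778d → little-endian bytes:
  [0]=0x8d  [1]=0x77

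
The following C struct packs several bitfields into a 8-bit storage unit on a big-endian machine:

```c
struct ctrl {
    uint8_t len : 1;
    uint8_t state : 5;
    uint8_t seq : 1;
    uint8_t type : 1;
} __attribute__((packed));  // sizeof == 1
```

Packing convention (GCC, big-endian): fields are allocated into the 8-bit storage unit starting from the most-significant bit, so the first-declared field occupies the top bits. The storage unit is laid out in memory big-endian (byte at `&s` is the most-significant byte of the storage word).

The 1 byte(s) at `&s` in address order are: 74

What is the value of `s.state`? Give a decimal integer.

[0]=0x74 (big-endian) → word 0x74
len:1 @ bit 7 → (0x74>>7)&0x1 = 0x0
state:5 @ bit 2 → (0x74>>2)&0x1f = 0x1d  ←
seq:1 @ bit 1 → (0x74>>1)&0x1 = 0x0
type:1 @ bit 0 → (0x74>>0)&0x1 = 0x0

29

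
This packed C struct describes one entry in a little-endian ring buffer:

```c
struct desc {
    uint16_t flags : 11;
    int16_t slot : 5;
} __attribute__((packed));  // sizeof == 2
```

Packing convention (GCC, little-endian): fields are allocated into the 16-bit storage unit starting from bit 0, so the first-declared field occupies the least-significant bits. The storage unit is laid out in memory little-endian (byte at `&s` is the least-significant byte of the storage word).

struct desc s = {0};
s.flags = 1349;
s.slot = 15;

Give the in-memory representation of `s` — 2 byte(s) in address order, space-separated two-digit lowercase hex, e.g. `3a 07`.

[0+:11] flags=1349 & 0x7ff = 0x545; word=0x0545
[11+:5] slot=15 & 0x1f = 0xf; word=0x7d45
word = 0x7d45 → little-endian bytes:
  [0]=0x45  [1]=0x7d

45 7d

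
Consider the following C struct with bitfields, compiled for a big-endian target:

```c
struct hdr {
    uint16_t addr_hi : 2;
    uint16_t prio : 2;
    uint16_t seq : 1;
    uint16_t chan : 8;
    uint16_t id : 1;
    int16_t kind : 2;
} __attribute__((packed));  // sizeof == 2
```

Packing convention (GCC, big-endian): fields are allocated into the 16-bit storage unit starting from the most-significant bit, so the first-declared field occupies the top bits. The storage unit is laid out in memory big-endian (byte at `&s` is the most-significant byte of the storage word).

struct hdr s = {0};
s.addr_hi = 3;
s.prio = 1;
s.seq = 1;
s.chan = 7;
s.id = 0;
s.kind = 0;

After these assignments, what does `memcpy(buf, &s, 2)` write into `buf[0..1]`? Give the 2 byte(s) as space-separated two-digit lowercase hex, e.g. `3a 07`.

d8 38

addr_hi (2b) val=3 bits=0x3 at bit 14: 0xc000
prio (2b) val=1 bits=0x1 at bit 12: 0xd000
seq (1b) val=1 bits=0x1 at bit 11: 0xd800
chan (8b) val=7 bits=0x7 at bit 3: 0xd838
id (1b) val=0 bits=0x0 at bit 2: 0xd838
kind (2b) val=0 bits=0x0 at bit 0: 0xd838
word = 0xd838 → big-endian bytes:
  [0]=0xd8  [1]=0x38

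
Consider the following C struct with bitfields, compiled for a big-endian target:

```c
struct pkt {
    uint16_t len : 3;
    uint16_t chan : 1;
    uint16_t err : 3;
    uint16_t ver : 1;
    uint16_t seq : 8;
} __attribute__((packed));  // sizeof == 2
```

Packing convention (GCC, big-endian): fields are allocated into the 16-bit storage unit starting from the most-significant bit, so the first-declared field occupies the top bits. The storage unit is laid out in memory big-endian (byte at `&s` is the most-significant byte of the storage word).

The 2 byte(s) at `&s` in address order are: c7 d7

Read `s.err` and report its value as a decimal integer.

3

[0]=0xc7 [1]=0xd7 (big-endian) → word 0xc7d7
len:3 @ bit 13 → (0xc7d7>>13)&0x7 = 0x6
chan:1 @ bit 12 → (0xc7d7>>12)&0x1 = 0x0
err:3 @ bit 9 → (0xc7d7>>9)&0x7 = 0x3  ←
ver:1 @ bit 8 → (0xc7d7>>8)&0x1 = 0x1
seq:8 @ bit 0 → (0xc7d7>>0)&0xff = 0xd7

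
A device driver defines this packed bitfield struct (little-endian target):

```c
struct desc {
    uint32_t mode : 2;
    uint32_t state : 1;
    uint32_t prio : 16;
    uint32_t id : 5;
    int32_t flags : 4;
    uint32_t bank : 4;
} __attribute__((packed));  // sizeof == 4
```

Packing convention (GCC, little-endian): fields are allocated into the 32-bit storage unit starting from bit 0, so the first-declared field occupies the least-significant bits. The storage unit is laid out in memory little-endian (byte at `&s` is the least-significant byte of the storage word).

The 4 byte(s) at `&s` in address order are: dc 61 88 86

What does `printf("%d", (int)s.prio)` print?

[0]=0xdc [1]=0x61 [2]=0x88 [3]=0x86 (little-endian) → word 0x868861dc
mode [0+:2] = (word>>0) & 0x3 = 0
state [2+:1] = (word>>2) & 0x1 = 1
prio [3+:16] = (word>>3) & 0xffff = 3131  ←
id [19+:5] = (word>>19) & 0x1f = 17
flags [24+:4] = (word>>24) & 0xf = 6
bank [28+:4] = (word>>28) & 0xf = 8

3131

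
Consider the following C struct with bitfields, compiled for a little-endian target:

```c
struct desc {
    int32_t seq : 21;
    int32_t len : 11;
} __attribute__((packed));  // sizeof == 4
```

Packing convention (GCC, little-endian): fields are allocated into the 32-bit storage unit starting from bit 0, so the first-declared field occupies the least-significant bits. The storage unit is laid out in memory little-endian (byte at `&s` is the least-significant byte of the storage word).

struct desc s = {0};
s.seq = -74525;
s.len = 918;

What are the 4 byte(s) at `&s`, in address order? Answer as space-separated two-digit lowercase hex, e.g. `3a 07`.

seq (21b) val=-74525 bits=0x1edce3 at bit 0: 0x001edce3
len (11b) val=918 bits=0x396 at bit 21: 0x72dedce3
word = 0x72dedce3 → little-endian bytes:
  [0]=0xe3  [1]=0xdc  [2]=0xde  [3]=0x72

e3 dc de 72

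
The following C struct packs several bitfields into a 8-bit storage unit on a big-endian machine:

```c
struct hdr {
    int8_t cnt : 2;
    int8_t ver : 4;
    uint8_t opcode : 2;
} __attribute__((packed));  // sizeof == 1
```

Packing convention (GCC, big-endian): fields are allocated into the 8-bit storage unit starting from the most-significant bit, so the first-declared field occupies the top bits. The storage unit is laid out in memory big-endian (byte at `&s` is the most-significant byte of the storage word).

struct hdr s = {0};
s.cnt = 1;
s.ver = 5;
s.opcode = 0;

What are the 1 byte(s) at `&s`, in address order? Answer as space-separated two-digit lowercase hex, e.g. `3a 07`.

cnt:2 = 1 → 0x1 << 6 → word 0x40
ver:4 = 5 → 0x5 << 2 → word 0x54
opcode:2 = 0 → 0x0 << 0 → word 0x54
word = 0x54 → big-endian bytes:
  [0]=0x54

54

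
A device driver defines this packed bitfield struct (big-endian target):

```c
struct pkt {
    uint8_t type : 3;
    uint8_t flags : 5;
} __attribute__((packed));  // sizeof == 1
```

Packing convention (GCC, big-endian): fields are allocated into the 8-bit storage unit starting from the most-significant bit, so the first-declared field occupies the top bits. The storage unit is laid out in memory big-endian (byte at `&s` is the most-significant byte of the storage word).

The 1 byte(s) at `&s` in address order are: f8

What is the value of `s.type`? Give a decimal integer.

[0]=0xf8 (big-endian) → word 0xf8
type:3 @ bit 5 → (0xf8>>5)&0x7 = 0x7  ←
flags:5 @ bit 0 → (0xf8>>0)&0x1f = 0x18

7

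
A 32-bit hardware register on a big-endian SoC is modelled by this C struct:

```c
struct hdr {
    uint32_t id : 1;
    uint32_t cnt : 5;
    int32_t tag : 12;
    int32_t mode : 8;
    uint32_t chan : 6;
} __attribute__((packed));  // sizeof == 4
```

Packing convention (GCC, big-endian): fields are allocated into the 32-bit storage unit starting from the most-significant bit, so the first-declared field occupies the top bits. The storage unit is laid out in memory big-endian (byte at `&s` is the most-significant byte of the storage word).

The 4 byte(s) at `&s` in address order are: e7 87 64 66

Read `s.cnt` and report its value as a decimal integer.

25

[0]=0xe7 [1]=0x87 [2]=0x64 [3]=0x66 (big-endian) → word 0xe7876466
id:1 @ bit 31 → (0xe7876466>>31)&0x1 = 0x1
cnt:5 @ bit 26 → (0xe7876466>>26)&0x1f = 0x19  ←
tag:12 @ bit 14 → (0xe7876466>>14)&0xfff = 0xe1d
mode:8 @ bit 6 → (0xe7876466>>6)&0xff = 0x91
chan:6 @ bit 0 → (0xe7876466>>0)&0x3f = 0x26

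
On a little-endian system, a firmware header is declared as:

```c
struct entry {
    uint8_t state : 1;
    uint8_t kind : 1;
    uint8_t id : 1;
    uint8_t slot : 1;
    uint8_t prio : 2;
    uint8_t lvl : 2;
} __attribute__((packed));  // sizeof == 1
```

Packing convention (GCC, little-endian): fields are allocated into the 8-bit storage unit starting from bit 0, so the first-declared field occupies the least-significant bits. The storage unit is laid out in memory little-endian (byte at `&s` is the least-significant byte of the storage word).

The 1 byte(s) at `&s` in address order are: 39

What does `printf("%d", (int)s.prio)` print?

3

[0]=0x39 (little-endian) → word 0x39
state [0+:1] = (word>>0) & 0x1 = 1
kind [1+:1] = (word>>1) & 0x1 = 0
id [2+:1] = (word>>2) & 0x1 = 0
slot [3+:1] = (word>>3) & 0x1 = 1
prio [4+:2] = (word>>4) & 0x3 = 3  ←
lvl [6+:2] = (word>>6) & 0x3 = 0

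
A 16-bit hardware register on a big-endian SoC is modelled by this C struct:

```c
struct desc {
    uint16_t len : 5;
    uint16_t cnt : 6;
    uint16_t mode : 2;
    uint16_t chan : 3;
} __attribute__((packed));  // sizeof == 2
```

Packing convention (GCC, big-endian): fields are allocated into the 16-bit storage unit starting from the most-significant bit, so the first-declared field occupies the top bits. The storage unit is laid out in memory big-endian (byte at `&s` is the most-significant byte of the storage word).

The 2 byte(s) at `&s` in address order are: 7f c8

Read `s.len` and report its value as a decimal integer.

[0]=0x7f [1]=0xc8 (big-endian) → word 0x7fc8
len [11+:5] = (word>>11) & 0x1f = 15  ←
cnt [5+:6] = (word>>5) & 0x3f = 62
mode [3+:2] = (word>>3) & 0x3 = 1
chan [0+:3] = (word>>0) & 0x7 = 0

15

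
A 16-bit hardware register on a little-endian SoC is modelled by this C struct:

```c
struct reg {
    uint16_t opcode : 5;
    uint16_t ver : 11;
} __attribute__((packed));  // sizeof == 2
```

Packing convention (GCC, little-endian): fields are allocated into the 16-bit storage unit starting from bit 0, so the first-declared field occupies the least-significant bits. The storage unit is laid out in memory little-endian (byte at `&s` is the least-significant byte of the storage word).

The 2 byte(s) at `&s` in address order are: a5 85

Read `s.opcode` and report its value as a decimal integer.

[0]=0xa5 [1]=0x85 (little-endian) → word 0x85a5
opcode:5 @ bit 0 → (0x85a5>>0)&0x1f = 0x5  ←
ver:11 @ bit 5 → (0x85a5>>5)&0x7ff = 0x42d

5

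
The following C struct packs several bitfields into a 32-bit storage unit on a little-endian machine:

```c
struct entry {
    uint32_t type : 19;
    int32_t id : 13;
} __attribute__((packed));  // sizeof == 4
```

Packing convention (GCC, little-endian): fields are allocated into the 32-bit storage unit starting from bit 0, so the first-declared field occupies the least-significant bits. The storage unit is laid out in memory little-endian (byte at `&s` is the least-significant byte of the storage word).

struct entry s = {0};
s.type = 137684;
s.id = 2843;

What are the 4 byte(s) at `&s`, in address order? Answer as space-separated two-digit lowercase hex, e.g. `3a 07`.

d4 19 da 58

type:19 = 137684 → 0x219d4 << 0 → word 0x000219d4
id:13 = 2843 → 0xb1b << 19 → word 0x58da19d4
word = 0x58da19d4 → little-endian bytes:
  [0]=0xd4  [1]=0x19  [2]=0xda  [3]=0x58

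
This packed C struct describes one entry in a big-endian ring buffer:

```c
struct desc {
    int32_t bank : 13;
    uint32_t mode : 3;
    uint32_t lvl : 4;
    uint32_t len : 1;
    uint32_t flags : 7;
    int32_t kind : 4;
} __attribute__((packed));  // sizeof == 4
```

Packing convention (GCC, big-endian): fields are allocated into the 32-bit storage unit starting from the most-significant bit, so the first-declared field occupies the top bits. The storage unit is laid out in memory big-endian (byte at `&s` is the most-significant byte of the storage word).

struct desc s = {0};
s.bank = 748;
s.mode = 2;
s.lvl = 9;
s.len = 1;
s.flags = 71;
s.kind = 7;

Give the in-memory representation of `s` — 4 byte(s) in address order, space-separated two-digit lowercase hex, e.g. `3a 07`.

bank:13 = 748 → 0x2ec << 19 → word 0x17600000
mode:3 = 2 → 0x2 << 16 → word 0x17620000
lvl:4 = 9 → 0x9 << 12 → word 0x17629000
len:1 = 1 → 0x1 << 11 → word 0x17629800
flags:7 = 71 → 0x47 << 4 → word 0x17629c70
kind:4 = 7 → 0x7 << 0 → word 0x17629c77
word = 0x17629c77 → big-endian bytes:
  [0]=0x17  [1]=0x62  [2]=0x9c  [3]=0x77

17 62 9c 77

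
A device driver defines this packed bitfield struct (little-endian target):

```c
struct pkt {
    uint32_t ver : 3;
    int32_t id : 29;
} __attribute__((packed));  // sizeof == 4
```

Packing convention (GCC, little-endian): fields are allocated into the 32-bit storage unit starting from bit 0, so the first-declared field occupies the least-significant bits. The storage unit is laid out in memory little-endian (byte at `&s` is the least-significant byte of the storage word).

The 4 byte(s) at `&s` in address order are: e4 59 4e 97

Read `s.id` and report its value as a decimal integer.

[0]=0xe4 [1]=0x59 [2]=0x4e [3]=0x97 (little-endian) → word 0x974e59e4
ver [0+:3] = (word>>0) & 0x7 = 4
id [3+:29] = (word>>3) & 0x1fffffff = 317311804  ←
id signed 29b, MSB=1: 317311804 - 536870912 = -219559108

-219559108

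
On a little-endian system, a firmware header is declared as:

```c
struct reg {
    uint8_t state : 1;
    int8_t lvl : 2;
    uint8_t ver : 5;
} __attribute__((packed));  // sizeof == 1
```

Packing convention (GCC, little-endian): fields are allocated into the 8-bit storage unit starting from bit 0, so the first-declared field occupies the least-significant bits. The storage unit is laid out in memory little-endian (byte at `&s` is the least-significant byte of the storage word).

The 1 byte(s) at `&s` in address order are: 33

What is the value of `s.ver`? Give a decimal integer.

6

[0]=0x33 (little-endian) → word 0x33
state [0+:1] = (word>>0) & 0x1 = 1
lvl [1+:2] = (word>>1) & 0x3 = 1
ver [3+:5] = (word>>3) & 0x1f = 6  ←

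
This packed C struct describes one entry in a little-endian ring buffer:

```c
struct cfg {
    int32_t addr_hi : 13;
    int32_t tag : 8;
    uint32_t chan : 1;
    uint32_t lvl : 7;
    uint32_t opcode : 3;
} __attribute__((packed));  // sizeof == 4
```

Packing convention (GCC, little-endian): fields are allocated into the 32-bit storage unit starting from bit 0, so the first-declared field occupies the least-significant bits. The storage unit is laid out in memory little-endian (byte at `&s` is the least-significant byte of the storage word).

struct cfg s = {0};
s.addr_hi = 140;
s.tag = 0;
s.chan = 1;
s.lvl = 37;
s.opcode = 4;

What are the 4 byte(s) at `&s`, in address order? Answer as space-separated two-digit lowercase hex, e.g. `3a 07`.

[0+:13] addr_hi=140 & 0x1fff = 0x8c; word=0x0000008c
[13+:8] tag=0 & 0xff = 0x0; word=0x0000008c
[21+:1] chan=1 & 0x1 = 0x1; word=0x0020008c
[22+:7] lvl=37 & 0x7f = 0x25; word=0x0960008c
[29+:3] opcode=4 & 0x7 = 0x4; word=0x8960008c
word = 0x8960008c → little-endian bytes:
  [0]=0x8c  [1]=0x00  [2]=0x60  [3]=0x89

8c 00 60 89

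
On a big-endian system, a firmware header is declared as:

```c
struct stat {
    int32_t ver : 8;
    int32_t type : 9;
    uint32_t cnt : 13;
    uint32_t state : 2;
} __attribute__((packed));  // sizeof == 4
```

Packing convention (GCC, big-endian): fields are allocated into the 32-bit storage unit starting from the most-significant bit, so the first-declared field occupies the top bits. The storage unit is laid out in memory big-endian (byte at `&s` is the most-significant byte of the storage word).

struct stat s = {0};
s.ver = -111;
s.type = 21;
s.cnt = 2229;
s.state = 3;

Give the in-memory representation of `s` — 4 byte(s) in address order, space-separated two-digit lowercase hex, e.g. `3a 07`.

91 0a a2 d7

ver (8b) val=-111 bits=0x91 at bit 24: 0x91000000
type (9b) val=21 bits=0x15 at bit 15: 0x910a8000
cnt (13b) val=2229 bits=0x8b5 at bit 2: 0x910aa2d4
state (2b) val=3 bits=0x3 at bit 0: 0x910aa2d7
word = 0x910aa2d7 → big-endian bytes:
  [0]=0x91  [1]=0x0a  [2]=0xa2  [3]=0xd7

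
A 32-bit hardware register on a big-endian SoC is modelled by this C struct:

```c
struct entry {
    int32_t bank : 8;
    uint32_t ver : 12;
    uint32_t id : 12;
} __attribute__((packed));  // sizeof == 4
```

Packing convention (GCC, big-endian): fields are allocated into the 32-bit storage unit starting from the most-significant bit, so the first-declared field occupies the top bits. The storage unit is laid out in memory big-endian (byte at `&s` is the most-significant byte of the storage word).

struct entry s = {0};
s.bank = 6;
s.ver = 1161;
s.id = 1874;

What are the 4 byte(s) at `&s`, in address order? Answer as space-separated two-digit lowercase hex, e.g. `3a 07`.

06 48 97 52

bank (8b) val=6 bits=0x6 at bit 24: 0x06000000
ver (12b) val=1161 bits=0x489 at bit 12: 0x06489000
id (12b) val=1874 bits=0x752 at bit 0: 0x06489752
word = 0x06489752 → big-endian bytes:
  [0]=0x06  [1]=0x48  [2]=0x97  [3]=0x52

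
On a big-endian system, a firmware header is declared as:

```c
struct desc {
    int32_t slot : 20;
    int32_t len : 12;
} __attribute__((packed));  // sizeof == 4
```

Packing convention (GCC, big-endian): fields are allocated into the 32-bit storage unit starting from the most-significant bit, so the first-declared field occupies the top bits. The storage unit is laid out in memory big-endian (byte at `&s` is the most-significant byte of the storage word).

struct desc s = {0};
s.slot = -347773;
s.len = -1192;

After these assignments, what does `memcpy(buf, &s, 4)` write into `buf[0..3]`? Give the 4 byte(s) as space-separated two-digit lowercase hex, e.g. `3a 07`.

slot:20 = -347773 → 0xab183 << 12 → word 0xab183000
len:12 = -1192 → 0xb58 << 0 → word 0xab183b58
word = 0xab183b58 → big-endian bytes:
  [0]=0xab  [1]=0x18  [2]=0x3b  [3]=0x58

ab 18 3b 58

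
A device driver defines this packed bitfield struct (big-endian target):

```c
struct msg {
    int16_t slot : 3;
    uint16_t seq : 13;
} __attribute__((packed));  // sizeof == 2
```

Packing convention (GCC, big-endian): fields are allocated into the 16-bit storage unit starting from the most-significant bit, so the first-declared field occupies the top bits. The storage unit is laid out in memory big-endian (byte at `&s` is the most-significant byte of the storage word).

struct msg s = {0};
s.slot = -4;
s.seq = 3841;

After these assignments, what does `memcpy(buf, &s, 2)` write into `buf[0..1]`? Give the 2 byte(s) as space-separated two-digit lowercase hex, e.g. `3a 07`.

8f 01

[13+:3] slot=-4 & 0x7 = 0x4; word=0x8000
[0+:13] seq=3841 & 0x1fff = 0xf01; word=0x8f01
word = 0x8f01 → big-endian bytes:
  [0]=0x8f  [1]=0x01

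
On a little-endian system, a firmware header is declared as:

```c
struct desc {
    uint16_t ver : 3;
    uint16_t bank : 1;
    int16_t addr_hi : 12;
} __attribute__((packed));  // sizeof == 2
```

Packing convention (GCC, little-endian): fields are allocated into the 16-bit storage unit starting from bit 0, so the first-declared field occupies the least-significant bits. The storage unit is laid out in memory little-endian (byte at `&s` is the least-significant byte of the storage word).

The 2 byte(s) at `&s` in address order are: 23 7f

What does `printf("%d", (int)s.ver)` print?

[0]=0x23 [1]=0x7f (little-endian) → word 0x7f23
ver [0+:3] = (word>>0) & 0x7 = 3  ←
bank [3+:1] = (word>>3) & 0x1 = 0
addr_hi [4+:12] = (word>>4) & 0xfff = 2034

3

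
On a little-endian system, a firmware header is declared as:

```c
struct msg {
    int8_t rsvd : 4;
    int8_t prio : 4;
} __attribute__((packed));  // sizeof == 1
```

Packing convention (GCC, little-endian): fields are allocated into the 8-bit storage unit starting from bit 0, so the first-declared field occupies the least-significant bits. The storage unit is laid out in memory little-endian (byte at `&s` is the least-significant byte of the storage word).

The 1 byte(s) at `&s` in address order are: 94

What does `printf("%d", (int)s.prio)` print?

-7

[0]=0x94 (little-endian) → word 0x94
rsvd:4 @ bit 0 → (0x94>>0)&0xf = 0x4
prio:4 @ bit 4 → (0x94>>4)&0xf = 0x9  ←
prio signed 4b, MSB=1: 9 - 16 = -7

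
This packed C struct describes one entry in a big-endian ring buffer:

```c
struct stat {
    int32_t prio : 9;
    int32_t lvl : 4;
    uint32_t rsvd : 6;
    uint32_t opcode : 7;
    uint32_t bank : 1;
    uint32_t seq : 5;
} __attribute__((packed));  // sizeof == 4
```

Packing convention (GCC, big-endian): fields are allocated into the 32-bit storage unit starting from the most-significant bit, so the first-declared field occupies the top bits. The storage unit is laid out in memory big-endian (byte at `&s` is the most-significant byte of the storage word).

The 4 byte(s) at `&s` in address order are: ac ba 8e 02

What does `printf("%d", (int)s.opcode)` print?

56

[0]=0xac [1]=0xba [2]=0x8e [3]=0x02 (big-endian) → word 0xacba8e02
prio [23+:9] = (word>>23) & 0x1ff = 345
lvl [19+:4] = (word>>19) & 0xf = 7
rsvd [13+:6] = (word>>13) & 0x3f = 20
opcode [6+:7] = (word>>6) & 0x7f = 56  ←
bank [5+:1] = (word>>5) & 0x1 = 0
seq [0+:5] = (word>>0) & 0x1f = 2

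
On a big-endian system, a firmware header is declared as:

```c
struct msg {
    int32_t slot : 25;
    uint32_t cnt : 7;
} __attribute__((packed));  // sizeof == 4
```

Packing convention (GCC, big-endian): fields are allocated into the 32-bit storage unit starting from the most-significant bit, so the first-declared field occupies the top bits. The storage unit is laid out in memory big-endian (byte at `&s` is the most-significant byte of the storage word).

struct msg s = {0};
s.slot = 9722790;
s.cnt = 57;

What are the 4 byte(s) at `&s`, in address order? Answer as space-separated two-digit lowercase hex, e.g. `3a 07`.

4a 2d d3 39

[7+:25] slot=9722790 & 0x1ffffff = 0x945ba6; word=0x4a2dd300
[0+:7] cnt=57 & 0x7f = 0x39; word=0x4a2dd339
word = 0x4a2dd339 → big-endian bytes:
  [0]=0x4a  [1]=0x2d  [2]=0xd3  [3]=0x39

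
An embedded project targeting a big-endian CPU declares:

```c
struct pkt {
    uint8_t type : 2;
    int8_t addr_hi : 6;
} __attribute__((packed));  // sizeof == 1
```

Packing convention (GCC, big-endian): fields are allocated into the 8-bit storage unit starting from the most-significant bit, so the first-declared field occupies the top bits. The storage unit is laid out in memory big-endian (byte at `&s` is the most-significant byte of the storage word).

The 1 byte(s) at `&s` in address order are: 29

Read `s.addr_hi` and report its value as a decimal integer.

-23

[0]=0x29 (big-endian) → word 0x29
type [6+:2] = (word>>6) & 0x3 = 0
addr_hi [0+:6] = (word>>0) & 0x3f = 41  ←
addr_hi signed 6b, MSB=1: 41 - 64 = -23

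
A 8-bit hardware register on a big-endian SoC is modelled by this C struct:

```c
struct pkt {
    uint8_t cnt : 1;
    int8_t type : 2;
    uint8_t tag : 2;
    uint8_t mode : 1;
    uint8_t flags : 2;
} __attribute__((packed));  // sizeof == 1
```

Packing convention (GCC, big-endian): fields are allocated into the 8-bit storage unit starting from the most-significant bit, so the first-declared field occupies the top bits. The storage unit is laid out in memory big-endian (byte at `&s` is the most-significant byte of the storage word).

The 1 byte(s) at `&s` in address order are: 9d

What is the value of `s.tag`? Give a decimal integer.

[0]=0x9d (big-endian) → word 0x9d
cnt:1 @ bit 7 → (0x9d>>7)&0x1 = 0x1
type:2 @ bit 5 → (0x9d>>5)&0x3 = 0x0
tag:2 @ bit 3 → (0x9d>>3)&0x3 = 0x3  ←
mode:1 @ bit 2 → (0x9d>>2)&0x1 = 0x1
flags:2 @ bit 0 → (0x9d>>0)&0x3 = 0x1

3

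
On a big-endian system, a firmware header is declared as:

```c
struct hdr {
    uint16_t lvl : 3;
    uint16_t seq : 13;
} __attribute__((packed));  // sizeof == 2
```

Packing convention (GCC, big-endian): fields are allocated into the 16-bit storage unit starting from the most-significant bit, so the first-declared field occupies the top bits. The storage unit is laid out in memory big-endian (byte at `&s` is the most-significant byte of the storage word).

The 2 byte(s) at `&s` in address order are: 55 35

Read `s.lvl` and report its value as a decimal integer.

2

[0]=0x55 [1]=0x35 (big-endian) → word 0x5535
lvl [13+:3] = (word>>13) & 0x7 = 2  ←
seq [0+:13] = (word>>0) & 0x1fff = 5429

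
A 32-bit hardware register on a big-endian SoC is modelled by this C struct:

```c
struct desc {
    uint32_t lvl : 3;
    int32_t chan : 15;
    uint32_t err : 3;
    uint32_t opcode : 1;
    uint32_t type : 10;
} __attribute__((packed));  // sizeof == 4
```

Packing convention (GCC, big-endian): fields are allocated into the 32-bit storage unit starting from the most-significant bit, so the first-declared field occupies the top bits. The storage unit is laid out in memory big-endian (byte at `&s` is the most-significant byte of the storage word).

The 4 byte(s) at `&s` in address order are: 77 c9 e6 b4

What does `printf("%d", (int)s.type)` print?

[0]=0x77 [1]=0xc9 [2]=0xe6 [3]=0xb4 (big-endian) → word 0x77c9e6b4
lvl [29+:3] = (word>>29) & 0x7 = 3
chan [14+:15] = (word>>14) & 0x7fff = 24359
err [11+:3] = (word>>11) & 0x7 = 4
opcode [10+:1] = (word>>10) & 0x1 = 1
type [0+:10] = (word>>0) & 0x3ff = 692  ←

692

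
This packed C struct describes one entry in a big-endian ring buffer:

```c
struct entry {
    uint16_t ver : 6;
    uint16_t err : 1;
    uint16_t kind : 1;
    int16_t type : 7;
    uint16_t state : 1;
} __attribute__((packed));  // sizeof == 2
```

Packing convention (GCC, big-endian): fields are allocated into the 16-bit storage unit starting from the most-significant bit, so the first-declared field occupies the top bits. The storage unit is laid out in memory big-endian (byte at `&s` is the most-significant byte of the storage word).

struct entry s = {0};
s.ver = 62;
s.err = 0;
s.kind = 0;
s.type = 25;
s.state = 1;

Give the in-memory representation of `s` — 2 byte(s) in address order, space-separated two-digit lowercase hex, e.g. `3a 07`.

ver (6b) val=62 bits=0x3e at bit 10: 0xf800
err (1b) val=0 bits=0x0 at bit 9: 0xf800
kind (1b) val=0 bits=0x0 at bit 8: 0xf800
type (7b) val=25 bits=0x19 at bit 1: 0xf832
state (1b) val=1 bits=0x1 at bit 0: 0xf833
word = 0xf833 → big-endian bytes:
  [0]=0xf8  [1]=0x33

f8 33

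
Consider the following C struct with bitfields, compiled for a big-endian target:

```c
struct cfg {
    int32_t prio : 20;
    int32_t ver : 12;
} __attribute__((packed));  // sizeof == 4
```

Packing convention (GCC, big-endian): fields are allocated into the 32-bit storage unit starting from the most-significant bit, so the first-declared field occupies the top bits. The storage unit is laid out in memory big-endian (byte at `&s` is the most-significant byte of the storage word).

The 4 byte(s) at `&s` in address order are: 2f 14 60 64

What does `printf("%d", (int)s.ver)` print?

100

[0]=0x2f [1]=0x14 [2]=0x60 [3]=0x64 (big-endian) → word 0x2f146064
prio:20 @ bit 12 → (0x2f146064>>12)&0xfffff = 0x2f146
ver:12 @ bit 0 → (0x2f146064>>0)&0xfff = 0x64  ←
ver signed 12b, MSB=0: value = 100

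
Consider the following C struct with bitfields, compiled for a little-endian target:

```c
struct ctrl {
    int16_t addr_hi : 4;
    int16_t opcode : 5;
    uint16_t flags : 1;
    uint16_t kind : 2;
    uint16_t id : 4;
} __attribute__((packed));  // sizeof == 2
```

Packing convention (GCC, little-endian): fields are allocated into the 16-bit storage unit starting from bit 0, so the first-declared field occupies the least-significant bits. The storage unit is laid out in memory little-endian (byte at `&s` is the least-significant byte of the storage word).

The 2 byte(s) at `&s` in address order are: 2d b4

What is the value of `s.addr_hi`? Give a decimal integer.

[0]=0x2d [1]=0xb4 (little-endian) → word 0xb42d
addr_hi:4 @ bit 0 → (0xb42d>>0)&0xf = 0xd  ←
opcode:5 @ bit 4 → (0xb42d>>4)&0x1f = 0x2
flags:1 @ bit 9 → (0xb42d>>9)&0x1 = 0x0
kind:2 @ bit 10 → (0xb42d>>10)&0x3 = 0x1
id:4 @ bit 12 → (0xb42d>>12)&0xf = 0xb
addr_hi signed 4b, MSB=1: 13 - 16 = -3

-3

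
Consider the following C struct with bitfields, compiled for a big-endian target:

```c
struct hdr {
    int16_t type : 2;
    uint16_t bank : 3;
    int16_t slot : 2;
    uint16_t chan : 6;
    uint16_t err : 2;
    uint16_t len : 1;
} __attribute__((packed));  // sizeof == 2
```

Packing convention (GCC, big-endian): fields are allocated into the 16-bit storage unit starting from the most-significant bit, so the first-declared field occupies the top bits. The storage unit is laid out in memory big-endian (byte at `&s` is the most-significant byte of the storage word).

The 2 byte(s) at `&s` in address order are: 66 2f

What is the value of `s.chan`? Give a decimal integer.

5

[0]=0x66 [1]=0x2f (big-endian) → word 0x662f
type [14+:2] = (word>>14) & 0x3 = 1
bank [11+:3] = (word>>11) & 0x7 = 4
slot [9+:2] = (word>>9) & 0x3 = 3
chan [3+:6] = (word>>3) & 0x3f = 5  ←
err [1+:2] = (word>>1) & 0x3 = 3
len [0+:1] = (word>>0) & 0x1 = 1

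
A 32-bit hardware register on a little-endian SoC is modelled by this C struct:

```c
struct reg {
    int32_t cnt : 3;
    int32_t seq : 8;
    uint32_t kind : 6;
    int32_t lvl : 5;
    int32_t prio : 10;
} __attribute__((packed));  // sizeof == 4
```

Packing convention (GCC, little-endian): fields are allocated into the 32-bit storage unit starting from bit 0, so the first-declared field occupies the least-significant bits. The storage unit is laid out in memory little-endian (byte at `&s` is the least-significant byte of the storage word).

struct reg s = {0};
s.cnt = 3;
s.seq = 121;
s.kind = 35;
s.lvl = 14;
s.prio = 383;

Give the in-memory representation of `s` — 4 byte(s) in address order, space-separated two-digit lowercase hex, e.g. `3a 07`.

cb 1b dd 5f

cnt:3 = 3 → 0x3 << 0 → word 0x00000003
seq:8 = 121 → 0x79 << 3 → word 0x000003cb
kind:6 = 35 → 0x23 << 11 → word 0x00011bcb
lvl:5 = 14 → 0xe << 17 → word 0x001d1bcb
prio:10 = 383 → 0x17f << 22 → word 0x5fdd1bcb
word = 0x5fdd1bcb → little-endian bytes:
  [0]=0xcb  [1]=0x1b  [2]=0xdd  [3]=0x5f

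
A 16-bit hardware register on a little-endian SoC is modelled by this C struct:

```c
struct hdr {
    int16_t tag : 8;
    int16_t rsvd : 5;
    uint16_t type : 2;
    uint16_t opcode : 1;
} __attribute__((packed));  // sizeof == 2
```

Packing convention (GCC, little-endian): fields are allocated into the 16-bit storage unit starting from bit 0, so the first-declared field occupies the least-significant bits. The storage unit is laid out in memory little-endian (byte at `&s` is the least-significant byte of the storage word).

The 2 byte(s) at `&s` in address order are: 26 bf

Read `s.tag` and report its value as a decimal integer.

[0]=0x26 [1]=0xbf (little-endian) → word 0xbf26
tag:8 @ bit 0 → (0xbf26>>0)&0xff = 0x26  ←
rsvd:5 @ bit 8 → (0xbf26>>8)&0x1f = 0x1f
type:2 @ bit 13 → (0xbf26>>13)&0x3 = 0x1
opcode:1 @ bit 15 → (0xbf26>>15)&0x1 = 0x1
tag signed 8b, MSB=0: value = 38

38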